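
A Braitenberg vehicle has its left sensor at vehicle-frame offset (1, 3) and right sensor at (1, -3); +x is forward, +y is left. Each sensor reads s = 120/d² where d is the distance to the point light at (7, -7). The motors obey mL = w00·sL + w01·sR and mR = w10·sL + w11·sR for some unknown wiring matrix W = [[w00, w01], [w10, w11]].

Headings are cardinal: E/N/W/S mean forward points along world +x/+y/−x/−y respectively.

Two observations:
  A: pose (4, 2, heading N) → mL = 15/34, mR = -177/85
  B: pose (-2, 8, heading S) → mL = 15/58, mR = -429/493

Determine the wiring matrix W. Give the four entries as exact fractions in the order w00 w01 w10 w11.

1/2 0 -1 -1

obs A: pose=(4,2,N) → sL=15/17, sR=6/5, mL=15/34, mR=-177/85
obs B: pose=(-2,8,S) → sL=15/29, sR=6/17, mL=15/58, mR=-429/493
sensor matrix S = [[15/17, 6/5], [15/29, 6/17]]; det S = -2592/8381
solve [mL_A; mL_B] = S·[w00; w01] and [mR_A; mR_B] = S·[w10; w11]:
  w00 = 1/2, w01 = 0, w10 = -1, w11 = -1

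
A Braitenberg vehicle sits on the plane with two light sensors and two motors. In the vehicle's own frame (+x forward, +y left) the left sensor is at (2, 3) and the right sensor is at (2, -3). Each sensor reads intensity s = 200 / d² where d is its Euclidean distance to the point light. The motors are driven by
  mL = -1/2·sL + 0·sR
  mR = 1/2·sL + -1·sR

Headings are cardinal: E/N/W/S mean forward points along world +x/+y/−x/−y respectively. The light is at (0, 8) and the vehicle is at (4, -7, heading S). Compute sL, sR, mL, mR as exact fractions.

left sensor world pos  = (7, -9); dL² = 338
right sensor world pos = (1, -9); dR² = 290
sL = 200/338 = 100/169
sR = 200/290 = 20/29
mL = -1/2·sL + 0·sR = -50/169
mR = 1/2·sL + -1·sR = -1930/4901

100/169 20/29 -50/169 -1930/4901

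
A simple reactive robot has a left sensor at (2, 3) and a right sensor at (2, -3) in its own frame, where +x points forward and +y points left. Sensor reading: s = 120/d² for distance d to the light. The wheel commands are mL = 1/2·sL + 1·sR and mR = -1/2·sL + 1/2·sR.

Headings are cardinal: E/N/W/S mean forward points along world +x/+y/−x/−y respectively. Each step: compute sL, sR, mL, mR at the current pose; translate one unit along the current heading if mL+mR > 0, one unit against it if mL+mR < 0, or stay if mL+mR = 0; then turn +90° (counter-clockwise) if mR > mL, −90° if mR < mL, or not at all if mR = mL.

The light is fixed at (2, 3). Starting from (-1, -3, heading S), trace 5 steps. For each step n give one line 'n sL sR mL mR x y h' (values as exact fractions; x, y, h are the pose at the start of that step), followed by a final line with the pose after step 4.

0 15/8 6/5 171/80 -27/80 -1 -3 S
1 24/25 120/41 3492/1025 1008/1025 -1 -4 W
2 60/37 60/13 2610/481 720/481 -2 -4 N
3 120/13 24/17 1332/221 -864/221 -2 -3 E
4 15/8 6/5 171/80 -27/80 -1 -3 S
final -1 -4 W

n=0: pose=(-1,-3,S); sL=15/8, sR=6/5; mL=171/80, mR=-27/80; mL+mR=9/5 → advance +1; mR−mL=-99/40 → turn -1·90°
n=1: pose=(-1,-4,W); sL=24/25, sR=120/41; mL=3492/1025, mR=1008/1025; mL+mR=180/41 → advance +1; mR−mL=-2484/1025 → turn -1·90°
n=2: pose=(-2,-4,N); sL=60/37, sR=60/13; mL=2610/481, mR=720/481; mL+mR=90/13 → advance +1; mR−mL=-1890/481 → turn -1·90°
n=3: pose=(-2,-3,E); sL=120/13, sR=24/17; mL=1332/221, mR=-864/221; mL+mR=36/17 → advance +1; mR−mL=-2196/221 → turn -1·90°
n=4: pose=(-1,-3,S); sL=15/8, sR=6/5; mL=171/80, mR=-27/80; mL+mR=9/5 → advance +1; mR−mL=-99/40 → turn -1·90°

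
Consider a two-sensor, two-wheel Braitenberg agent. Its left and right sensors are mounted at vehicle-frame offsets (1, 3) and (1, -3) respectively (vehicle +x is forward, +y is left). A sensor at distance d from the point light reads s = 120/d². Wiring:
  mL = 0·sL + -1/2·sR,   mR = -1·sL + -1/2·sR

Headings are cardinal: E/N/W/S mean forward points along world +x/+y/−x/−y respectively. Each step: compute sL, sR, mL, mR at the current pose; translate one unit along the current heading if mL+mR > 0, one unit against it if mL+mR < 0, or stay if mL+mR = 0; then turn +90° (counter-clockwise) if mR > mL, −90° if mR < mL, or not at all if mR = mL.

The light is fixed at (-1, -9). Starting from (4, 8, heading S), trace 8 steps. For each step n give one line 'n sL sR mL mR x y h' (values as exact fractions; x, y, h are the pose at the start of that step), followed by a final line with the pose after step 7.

0 3/8 6/13 -3/13 -63/104 4 8 S
1 120/241 120/457 -60/457 -69300/110137 4 9 W
2 12/37 60/221 -30/221 -3762/8177 5 9 N
3 120/449 24/49 -12/49 -11268/22001 5 8 E
4 3/8 6/13 -3/13 -63/104 4 8 S
5 120/241 120/457 -60/457 -69300/110137 4 9 W
6 12/37 60/221 -30/221 -3762/8177 5 9 N
7 120/449 24/49 -12/49 -11268/22001 5 8 E
final 4 8 S

n=0: pose=(4,8,S); sL=3/8, sR=6/13; mL=-3/13, mR=-63/104; mL+mR=-87/104 → advance -1; mR−mL=-3/8 → turn -1·90°
n=1: pose=(4,9,W); sL=120/241, sR=120/457; mL=-60/457, mR=-69300/110137; mL+mR=-83760/110137 → advance -1; mR−mL=-120/241 → turn -1·90°
n=2: pose=(5,9,N); sL=12/37, sR=60/221; mL=-30/221, mR=-3762/8177; mL+mR=-4872/8177 → advance -1; mR−mL=-12/37 → turn -1·90°
n=3: pose=(5,8,E); sL=120/449, sR=24/49; mL=-12/49, mR=-11268/22001; mL+mR=-16656/22001 → advance -1; mR−mL=-120/449 → turn -1·90°
n=4: pose=(4,8,S); sL=3/8, sR=6/13; mL=-3/13, mR=-63/104; mL+mR=-87/104 → advance -1; mR−mL=-3/8 → turn -1·90°
n=5: pose=(4,9,W); sL=120/241, sR=120/457; mL=-60/457, mR=-69300/110137; mL+mR=-83760/110137 → advance -1; mR−mL=-120/241 → turn -1·90°
n=6: pose=(5,9,N); sL=12/37, sR=60/221; mL=-30/221, mR=-3762/8177; mL+mR=-4872/8177 → advance -1; mR−mL=-12/37 → turn -1·90°
n=7: pose=(5,8,E); sL=120/449, sR=24/49; mL=-12/49, mR=-11268/22001; mL+mR=-16656/22001 → advance -1; mR−mL=-120/449 → turn -1·90°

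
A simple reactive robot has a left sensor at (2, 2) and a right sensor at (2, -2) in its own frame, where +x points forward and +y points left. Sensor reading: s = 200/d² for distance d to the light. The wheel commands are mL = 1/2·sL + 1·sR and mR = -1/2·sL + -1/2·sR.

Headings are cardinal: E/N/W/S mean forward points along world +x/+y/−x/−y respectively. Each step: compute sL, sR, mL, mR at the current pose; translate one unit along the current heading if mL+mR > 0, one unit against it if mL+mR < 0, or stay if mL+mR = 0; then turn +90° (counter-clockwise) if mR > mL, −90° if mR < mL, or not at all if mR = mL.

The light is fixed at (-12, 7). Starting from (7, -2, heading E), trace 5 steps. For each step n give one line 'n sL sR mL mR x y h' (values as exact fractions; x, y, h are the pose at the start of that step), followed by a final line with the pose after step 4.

n=0: pose=(7,-2,E); sL=20/49, sR=100/281; mL=7710/13769, mR=-5260/13769; mL+mR=50/281 → advance +1; mR−mL=-12970/13769 → turn -1·90°
n=1: pose=(8,-2,S); sL=40/121, sR=40/89; mL=6620/10769, mR=-4200/10769; mL+mR=20/89 → advance +1; mR−mL=-10820/10769 → turn -1·90°
n=2: pose=(8,-3,W); sL=50/117, sR=50/97; mL=8275/11349, mR=-5350/11349; mL+mR=25/97 → advance +1; mR−mL=-13625/11349 → turn -1·90°
n=3: pose=(7,-3,N); sL=200/353, sR=40/101; mL=24220/35653, mR=-17160/35653; mL+mR=20/101 → advance +1; mR−mL=-41380/35653 → turn -1·90°
n=4: pose=(7,-2,E); sL=20/49, sR=100/281; mL=7710/13769, mR=-5260/13769; mL+mR=50/281 → advance +1; mR−mL=-12970/13769 → turn -1·90°

0 20/49 100/281 7710/13769 -5260/13769 7 -2 E
1 40/121 40/89 6620/10769 -4200/10769 8 -2 S
2 50/117 50/97 8275/11349 -5350/11349 8 -3 W
3 200/353 40/101 24220/35653 -17160/35653 7 -3 N
4 20/49 100/281 7710/13769 -5260/13769 7 -2 E
final 8 -2 S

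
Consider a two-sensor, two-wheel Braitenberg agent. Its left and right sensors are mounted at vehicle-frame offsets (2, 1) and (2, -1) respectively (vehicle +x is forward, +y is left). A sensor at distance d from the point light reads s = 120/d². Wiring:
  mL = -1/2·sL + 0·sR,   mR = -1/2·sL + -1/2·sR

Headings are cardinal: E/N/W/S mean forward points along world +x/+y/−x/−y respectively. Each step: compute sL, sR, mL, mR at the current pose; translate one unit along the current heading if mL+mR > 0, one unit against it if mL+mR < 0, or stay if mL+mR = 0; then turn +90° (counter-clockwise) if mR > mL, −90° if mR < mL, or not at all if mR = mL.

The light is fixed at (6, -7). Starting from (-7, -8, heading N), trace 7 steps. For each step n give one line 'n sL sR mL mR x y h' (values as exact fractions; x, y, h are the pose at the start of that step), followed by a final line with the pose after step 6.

n=0: pose=(-7,-8,N); sL=120/197, sR=24/29; mL=-60/197, mR=-4104/5713; mL+mR=-5844/5713 → advance -1; mR−mL=-12/29 → turn -1·90°
n=1: pose=(-7,-9,E); sL=60/61, sR=12/13; mL=-30/61, mR=-756/793; mL+mR=-1146/793 → advance -1; mR−mL=-6/13 → turn -1·90°
n=2: pose=(-8,-9,S); sL=24/37, sR=120/241; mL=-12/37, mR=-5112/8917; mL+mR=-8004/8917 → advance -1; mR−mL=-60/241 → turn -1·90°
n=3: pose=(-8,-8,W); sL=6/13, sR=15/32; mL=-3/13, mR=-387/832; mL+mR=-579/832 → advance -1; mR−mL=-15/64 → turn -1·90°
n=4: pose=(-7,-8,N); sL=120/197, sR=24/29; mL=-60/197, mR=-4104/5713; mL+mR=-5844/5713 → advance -1; mR−mL=-12/29 → turn -1·90°
n=5: pose=(-7,-9,E); sL=60/61, sR=12/13; mL=-30/61, mR=-756/793; mL+mR=-1146/793 → advance -1; mR−mL=-6/13 → turn -1·90°
n=6: pose=(-8,-9,S); sL=24/37, sR=120/241; mL=-12/37, mR=-5112/8917; mL+mR=-8004/8917 → advance -1; mR−mL=-60/241 → turn -1·90°

0 120/197 24/29 -60/197 -4104/5713 -7 -8 N
1 60/61 12/13 -30/61 -756/793 -7 -9 E
2 24/37 120/241 -12/37 -5112/8917 -8 -9 S
3 6/13 15/32 -3/13 -387/832 -8 -8 W
4 120/197 24/29 -60/197 -4104/5713 -7 -8 N
5 60/61 12/13 -30/61 -756/793 -7 -9 E
6 24/37 120/241 -12/37 -5112/8917 -8 -9 S
final -8 -8 W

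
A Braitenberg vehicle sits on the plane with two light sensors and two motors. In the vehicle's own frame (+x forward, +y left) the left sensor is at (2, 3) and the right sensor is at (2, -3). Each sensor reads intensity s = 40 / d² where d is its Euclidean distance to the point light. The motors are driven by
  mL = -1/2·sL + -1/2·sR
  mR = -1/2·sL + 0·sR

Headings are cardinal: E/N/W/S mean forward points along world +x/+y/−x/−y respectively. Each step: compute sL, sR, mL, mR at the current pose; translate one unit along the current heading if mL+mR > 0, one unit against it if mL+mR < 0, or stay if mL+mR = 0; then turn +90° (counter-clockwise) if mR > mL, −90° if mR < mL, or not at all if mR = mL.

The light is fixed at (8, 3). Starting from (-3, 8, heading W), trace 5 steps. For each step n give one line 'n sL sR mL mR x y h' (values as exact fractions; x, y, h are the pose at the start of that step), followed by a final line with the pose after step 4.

0 40/173 40/233 -8120/40309 -20/173 -3 8 W
1 20/29 20/89 -1180/2581 -10/29 -2 8 S
2 8/29 40/73 -872/2117 -4/29 -2 9 E
3 2/13 5/16 -97/416 -1/13 -3 9 N
4 40/173 40/233 -8120/40309 -20/173 -3 8 W
final -2 8 S

n=0: pose=(-3,8,W); sL=40/173, sR=40/233; mL=-8120/40309, mR=-20/173; mL+mR=-12780/40309 → advance -1; mR−mL=20/233 → turn +1·90°
n=1: pose=(-2,8,S); sL=20/29, sR=20/89; mL=-1180/2581, mR=-10/29; mL+mR=-2070/2581 → advance -1; mR−mL=10/89 → turn +1·90°
n=2: pose=(-2,9,E); sL=8/29, sR=40/73; mL=-872/2117, mR=-4/29; mL+mR=-1164/2117 → advance -1; mR−mL=20/73 → turn +1·90°
n=3: pose=(-3,9,N); sL=2/13, sR=5/16; mL=-97/416, mR=-1/13; mL+mR=-129/416 → advance -1; mR−mL=5/32 → turn +1·90°
n=4: pose=(-3,8,W); sL=40/173, sR=40/233; mL=-8120/40309, mR=-20/173; mL+mR=-12780/40309 → advance -1; mR−mL=20/233 → turn +1·90°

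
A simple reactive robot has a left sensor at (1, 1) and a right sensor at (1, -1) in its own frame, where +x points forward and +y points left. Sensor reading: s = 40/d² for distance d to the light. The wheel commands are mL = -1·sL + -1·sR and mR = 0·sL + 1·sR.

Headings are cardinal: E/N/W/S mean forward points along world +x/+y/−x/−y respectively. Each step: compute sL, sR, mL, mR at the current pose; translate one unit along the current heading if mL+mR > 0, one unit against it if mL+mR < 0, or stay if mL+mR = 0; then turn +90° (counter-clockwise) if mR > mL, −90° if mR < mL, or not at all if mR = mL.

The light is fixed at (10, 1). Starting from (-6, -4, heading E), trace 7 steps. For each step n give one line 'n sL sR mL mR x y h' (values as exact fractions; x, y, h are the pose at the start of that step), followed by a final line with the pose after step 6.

n=0: pose=(-6,-4,E); sL=40/241, sR=40/261; mL=-20080/62901, mR=40/261; mL+mR=-40/241 → advance -1; mR−mL=29720/62901 → turn +1·90°
n=1: pose=(-7,-4,N); sL=2/17, sR=5/34; mL=-9/34, mR=5/34; mL+mR=-2/17 → advance -1; mR−mL=7/17 → turn +1·90°
n=2: pose=(-7,-5,W); sL=40/373, sR=40/349; mL=-28880/130177, mR=40/349; mL+mR=-40/373 → advance -1; mR−mL=43800/130177 → turn +1·90°
n=3: pose=(-6,-5,S); sL=20/137, sR=20/169; mL=-6120/23153, mR=20/169; mL+mR=-20/137 → advance -1; mR−mL=8860/23153 → turn +1·90°
n=4: pose=(-6,-4,E); sL=40/241, sR=40/261; mL=-20080/62901, mR=40/261; mL+mR=-40/241 → advance -1; mR−mL=29720/62901 → turn +1·90°
n=5: pose=(-7,-4,N); sL=2/17, sR=5/34; mL=-9/34, mR=5/34; mL+mR=-2/17 → advance -1; mR−mL=7/17 → turn +1·90°
n=6: pose=(-7,-5,W); sL=40/373, sR=40/349; mL=-28880/130177, mR=40/349; mL+mR=-40/373 → advance -1; mR−mL=43800/130177 → turn +1·90°

0 40/241 40/261 -20080/62901 40/261 -6 -4 E
1 2/17 5/34 -9/34 5/34 -7 -4 N
2 40/373 40/349 -28880/130177 40/349 -7 -5 W
3 20/137 20/169 -6120/23153 20/169 -6 -5 S
4 40/241 40/261 -20080/62901 40/261 -6 -4 E
5 2/17 5/34 -9/34 5/34 -7 -4 N
6 40/373 40/349 -28880/130177 40/349 -7 -5 W
final -6 -5 S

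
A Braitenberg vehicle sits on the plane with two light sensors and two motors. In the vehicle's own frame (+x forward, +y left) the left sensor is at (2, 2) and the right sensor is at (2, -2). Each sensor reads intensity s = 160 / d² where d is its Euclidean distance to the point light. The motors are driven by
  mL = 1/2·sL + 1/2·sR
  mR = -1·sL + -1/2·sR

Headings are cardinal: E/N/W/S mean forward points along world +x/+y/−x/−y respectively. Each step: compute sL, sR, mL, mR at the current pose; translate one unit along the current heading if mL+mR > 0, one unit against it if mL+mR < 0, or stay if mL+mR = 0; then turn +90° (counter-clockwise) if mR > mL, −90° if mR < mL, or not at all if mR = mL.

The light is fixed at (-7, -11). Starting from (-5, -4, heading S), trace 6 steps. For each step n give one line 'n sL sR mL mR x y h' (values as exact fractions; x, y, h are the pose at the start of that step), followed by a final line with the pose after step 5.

n=0: pose=(-5,-4,S); sL=160/41, sR=32/5; mL=1056/205, mR=-1456/205; mL+mR=-80/41 → advance -1; mR−mL=-2512/205 → turn -1·90°
n=1: pose=(-5,-3,W); sL=40/9, sR=8/5; mL=136/45, mR=-236/45; mL+mR=-20/9 → advance -1; mR−mL=-124/15 → turn -1·90°
n=2: pose=(-4,-3,N); sL=160/101, sR=32/25; mL=3616/2525, mR=-5616/2525; mL+mR=-80/101 → advance -1; mR−mL=-9232/2525 → turn -1·90°
n=3: pose=(-4,-4,E); sL=80/53, sR=16/5; mL=624/265, mR=-824/265; mL+mR=-40/53 → advance -1; mR−mL=-1448/265 → turn -1·90°
n=4: pose=(-5,-4,S); sL=160/41, sR=32/5; mL=1056/205, mR=-1456/205; mL+mR=-80/41 → advance -1; mR−mL=-2512/205 → turn -1·90°
n=5: pose=(-5,-3,W); sL=40/9, sR=8/5; mL=136/45, mR=-236/45; mL+mR=-20/9 → advance -1; mR−mL=-124/15 → turn -1·90°

0 160/41 32/5 1056/205 -1456/205 -5 -4 S
1 40/9 8/5 136/45 -236/45 -5 -3 W
2 160/101 32/25 3616/2525 -5616/2525 -4 -3 N
3 80/53 16/5 624/265 -824/265 -4 -4 E
4 160/41 32/5 1056/205 -1456/205 -5 -4 S
5 40/9 8/5 136/45 -236/45 -5 -3 W
final -4 -3 N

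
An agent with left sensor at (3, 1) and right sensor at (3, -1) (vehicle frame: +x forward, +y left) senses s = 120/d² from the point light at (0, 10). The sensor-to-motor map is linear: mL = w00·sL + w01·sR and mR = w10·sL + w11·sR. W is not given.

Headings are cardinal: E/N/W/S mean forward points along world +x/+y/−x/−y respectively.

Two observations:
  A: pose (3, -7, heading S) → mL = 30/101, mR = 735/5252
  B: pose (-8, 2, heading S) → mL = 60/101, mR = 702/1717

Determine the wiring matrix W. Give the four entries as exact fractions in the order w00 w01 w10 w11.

0 1 1 -1/2

obs A: pose=(3,-7,S) → sL=15/52, sR=30/101, mL=30/101, mR=735/5252
obs B: pose=(-8,2,S) → sL=12/17, sR=60/101, mL=60/101, mR=702/1717
sensor matrix S = [[15/52, 30/101], [12/17, 60/101]]; det S = -855/22321
solve [mL_A; mL_B] = S·[w00; w01] and [mR_A; mR_B] = S·[w10; w11]:
  w00 = 0, w01 = 1, w10 = 1, w11 = -1/2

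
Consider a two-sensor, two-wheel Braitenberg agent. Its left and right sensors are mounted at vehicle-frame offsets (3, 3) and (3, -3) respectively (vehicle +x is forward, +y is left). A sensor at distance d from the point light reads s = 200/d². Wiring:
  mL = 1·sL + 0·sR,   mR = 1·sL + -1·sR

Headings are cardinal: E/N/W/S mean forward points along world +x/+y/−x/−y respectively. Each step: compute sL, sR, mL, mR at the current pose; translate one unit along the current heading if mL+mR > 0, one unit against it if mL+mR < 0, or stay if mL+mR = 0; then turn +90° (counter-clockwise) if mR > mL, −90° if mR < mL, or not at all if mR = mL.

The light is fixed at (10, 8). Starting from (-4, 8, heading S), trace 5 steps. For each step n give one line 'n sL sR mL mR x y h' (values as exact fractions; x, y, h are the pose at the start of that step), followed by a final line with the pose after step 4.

0 20/13 100/149 20/13 1680/1937 -4 8 S
1 40/61 200/293 40/61 -480/17873 -4 7 W
2 25/41 50/37 25/41 -1125/1517 -5 7 N
3 40/29 200/169 40/29 960/4901 -5 6 E
4 100/73 100/157 100/73 8400/11461 -4 6 S
final -4 5 W

n=0: pose=(-4,8,S); sL=20/13, sR=100/149; mL=20/13, mR=1680/1937; mL+mR=4660/1937 → advance +1; mR−mL=-100/149 → turn -1·90°
n=1: pose=(-4,7,W); sL=40/61, sR=200/293; mL=40/61, mR=-480/17873; mL+mR=11240/17873 → advance +1; mR−mL=-200/293 → turn -1·90°
n=2: pose=(-5,7,N); sL=25/41, sR=50/37; mL=25/41, mR=-1125/1517; mL+mR=-200/1517 → advance -1; mR−mL=-50/37 → turn -1·90°
n=3: pose=(-5,6,E); sL=40/29, sR=200/169; mL=40/29, mR=960/4901; mL+mR=7720/4901 → advance +1; mR−mL=-200/169 → turn -1·90°
n=4: pose=(-4,6,S); sL=100/73, sR=100/157; mL=100/73, mR=8400/11461; mL+mR=24100/11461 → advance +1; mR−mL=-100/157 → turn -1·90°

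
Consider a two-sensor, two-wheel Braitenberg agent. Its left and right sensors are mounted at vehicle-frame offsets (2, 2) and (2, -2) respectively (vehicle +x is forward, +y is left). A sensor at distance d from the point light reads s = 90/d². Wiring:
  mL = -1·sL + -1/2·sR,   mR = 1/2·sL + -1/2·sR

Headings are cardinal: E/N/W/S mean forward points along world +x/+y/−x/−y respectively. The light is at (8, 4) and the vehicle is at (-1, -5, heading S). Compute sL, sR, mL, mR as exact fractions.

9/17 45/121 -2943/4114 162/2057

left sensor world pos  = (1, -7); dL² = 170
right sensor world pos = (-3, -7); dR² = 242
sL = 90/170 = 9/17
sR = 90/242 = 45/121
mL = -1·sL + -1/2·sR = -2943/4114
mR = 1/2·sL + -1/2·sR = 162/2057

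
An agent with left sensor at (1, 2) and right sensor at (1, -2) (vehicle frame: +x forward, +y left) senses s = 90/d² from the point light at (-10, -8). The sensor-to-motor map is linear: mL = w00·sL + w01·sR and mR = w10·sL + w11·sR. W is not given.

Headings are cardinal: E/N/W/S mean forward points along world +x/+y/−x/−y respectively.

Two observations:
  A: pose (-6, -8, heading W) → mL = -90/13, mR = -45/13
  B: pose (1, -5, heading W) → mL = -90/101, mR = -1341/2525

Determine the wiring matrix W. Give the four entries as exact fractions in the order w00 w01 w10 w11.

obs A: pose=(-6,-8,W) → sL=90/13, sR=90/13, mL=-90/13, mR=-45/13
obs B: pose=(1,-5,W) → sL=90/101, sR=18/25, mL=-90/101, mR=-1341/2525
sensor matrix S = [[90/13, 90/13], [90/101, 18/25]]; det S = -7776/6565
solve [mL_A; mL_B] = S·[w00; w01] and [mR_A; mR_B] = S·[w10; w11]:
  w00 = -1, w01 = 0, w10 = -1, w11 = 1/2

-1 0 -1 1/2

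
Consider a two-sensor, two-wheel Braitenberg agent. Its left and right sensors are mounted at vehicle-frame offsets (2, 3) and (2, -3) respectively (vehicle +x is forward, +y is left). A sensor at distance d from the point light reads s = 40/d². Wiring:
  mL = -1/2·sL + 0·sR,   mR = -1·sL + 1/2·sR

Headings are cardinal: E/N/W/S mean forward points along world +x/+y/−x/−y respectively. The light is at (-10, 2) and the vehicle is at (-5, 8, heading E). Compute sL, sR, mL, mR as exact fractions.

left sensor world pos  = (-3, 11); dL² = 130
right sensor world pos = (-3, 5); dR² = 58
sL = 40/130 = 4/13
sR = 40/58 = 20/29
mL = -1/2·sL + 0·sR = -2/13
mR = -1·sL + 1/2·sR = 14/377

4/13 20/29 -2/13 14/377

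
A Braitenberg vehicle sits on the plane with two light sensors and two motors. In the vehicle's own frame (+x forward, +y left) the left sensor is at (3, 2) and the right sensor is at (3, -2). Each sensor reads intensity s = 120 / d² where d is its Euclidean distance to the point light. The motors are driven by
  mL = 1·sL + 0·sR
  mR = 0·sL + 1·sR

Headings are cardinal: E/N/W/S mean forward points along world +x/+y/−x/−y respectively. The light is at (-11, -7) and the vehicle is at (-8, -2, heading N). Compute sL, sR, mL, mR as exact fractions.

left sensor world pos  = (-10, 1); dL² = 65
right sensor world pos = (-6, 1); dR² = 89
sL = 120/65 = 24/13
sR = 120/89 = 120/89
mL = 1·sL + 0·sR = 24/13
mR = 0·sL + 1·sR = 120/89

24/13 120/89 24/13 120/89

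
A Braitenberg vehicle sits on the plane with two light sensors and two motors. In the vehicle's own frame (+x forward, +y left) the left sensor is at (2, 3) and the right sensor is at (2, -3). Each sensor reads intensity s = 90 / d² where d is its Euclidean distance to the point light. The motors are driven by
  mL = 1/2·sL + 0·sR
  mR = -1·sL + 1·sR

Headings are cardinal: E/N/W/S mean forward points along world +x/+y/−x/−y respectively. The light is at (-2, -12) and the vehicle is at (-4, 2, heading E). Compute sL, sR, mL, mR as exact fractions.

left sensor world pos  = (-2, 5); dL² = 289
right sensor world pos = (-2, -1); dR² = 121
sL = 90/289 = 90/289
sR = 90/121 = 90/121
mL = 1/2·sL + 0·sR = 45/289
mR = -1·sL + 1·sR = 15120/34969

90/289 90/121 45/289 15120/34969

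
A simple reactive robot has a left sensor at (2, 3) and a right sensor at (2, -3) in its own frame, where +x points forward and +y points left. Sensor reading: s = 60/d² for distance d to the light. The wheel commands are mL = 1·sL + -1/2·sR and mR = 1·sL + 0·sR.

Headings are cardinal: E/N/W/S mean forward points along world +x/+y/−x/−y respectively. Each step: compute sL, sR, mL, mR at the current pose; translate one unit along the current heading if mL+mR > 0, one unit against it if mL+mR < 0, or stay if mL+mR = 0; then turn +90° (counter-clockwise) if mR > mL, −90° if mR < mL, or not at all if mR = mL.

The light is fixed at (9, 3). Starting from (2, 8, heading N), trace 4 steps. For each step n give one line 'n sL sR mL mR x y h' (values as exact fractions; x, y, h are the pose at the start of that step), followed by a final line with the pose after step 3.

0 60/149 12/13 -114/1937 60/149 2 8 N
1 2/3 10/27 13/27 2/3 2 9 W
2 60/41 60/137 6990/5617 60/41 1 9 S
3 3/5 3/2 -3/20 3/5 1 8 E
final 2 8 N

n=0: pose=(2,8,N); sL=60/149, sR=12/13; mL=-114/1937, mR=60/149; mL+mR=666/1937 → advance +1; mR−mL=6/13 → turn +1·90°
n=1: pose=(2,9,W); sL=2/3, sR=10/27; mL=13/27, mR=2/3; mL+mR=31/27 → advance +1; mR−mL=5/27 → turn +1·90°
n=2: pose=(1,9,S); sL=60/41, sR=60/137; mL=6990/5617, mR=60/41; mL+mR=15210/5617 → advance +1; mR−mL=30/137 → turn +1·90°
n=3: pose=(1,8,E); sL=3/5, sR=3/2; mL=-3/20, mR=3/5; mL+mR=9/20 → advance +1; mR−mL=3/4 → turn +1·90°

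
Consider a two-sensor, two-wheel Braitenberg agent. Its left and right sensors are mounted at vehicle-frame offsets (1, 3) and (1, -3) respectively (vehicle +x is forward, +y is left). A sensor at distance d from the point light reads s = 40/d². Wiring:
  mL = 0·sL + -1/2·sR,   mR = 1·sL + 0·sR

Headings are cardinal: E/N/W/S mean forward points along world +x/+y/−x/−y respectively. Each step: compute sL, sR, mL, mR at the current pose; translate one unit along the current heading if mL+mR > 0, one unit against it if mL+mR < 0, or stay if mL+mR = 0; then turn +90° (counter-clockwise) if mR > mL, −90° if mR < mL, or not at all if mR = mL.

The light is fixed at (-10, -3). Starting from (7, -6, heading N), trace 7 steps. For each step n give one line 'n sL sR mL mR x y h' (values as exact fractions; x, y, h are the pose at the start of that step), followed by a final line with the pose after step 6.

0 1/5 10/101 -5/101 1/5 7 -6 N
1 40/281 40/257 -20/257 40/281 7 -5 W
2 4/37 20/89 -10/89 4/37 6 -5 S
3 40/293 8/61 -4/61 40/293 6 -4 E
4 10/49 1/10 -1/20 10/49 7 -4 N
5 8/53 8/53 -4/53 8/53 7 -3 W
6 20/181 4/17 -2/17 20/181 6 -3 S
final 6 -2 E

n=0: pose=(7,-6,N); sL=1/5, sR=10/101; mL=-5/101, mR=1/5; mL+mR=76/505 → advance +1; mR−mL=126/505 → turn +1·90°
n=1: pose=(7,-5,W); sL=40/281, sR=40/257; mL=-20/257, mR=40/281; mL+mR=4660/72217 → advance +1; mR−mL=15900/72217 → turn +1·90°
n=2: pose=(6,-5,S); sL=4/37, sR=20/89; mL=-10/89, mR=4/37; mL+mR=-14/3293 → advance -1; mR−mL=726/3293 → turn +1·90°
n=3: pose=(6,-4,E); sL=40/293, sR=8/61; mL=-4/61, mR=40/293; mL+mR=1268/17873 → advance +1; mR−mL=3612/17873 → turn +1·90°
n=4: pose=(7,-4,N); sL=10/49, sR=1/10; mL=-1/20, mR=10/49; mL+mR=151/980 → advance +1; mR−mL=249/980 → turn +1·90°
n=5: pose=(7,-3,W); sL=8/53, sR=8/53; mL=-4/53, mR=8/53; mL+mR=4/53 → advance +1; mR−mL=12/53 → turn +1·90°
n=6: pose=(6,-3,S); sL=20/181, sR=4/17; mL=-2/17, mR=20/181; mL+mR=-22/3077 → advance -1; mR−mL=702/3077 → turn +1·90°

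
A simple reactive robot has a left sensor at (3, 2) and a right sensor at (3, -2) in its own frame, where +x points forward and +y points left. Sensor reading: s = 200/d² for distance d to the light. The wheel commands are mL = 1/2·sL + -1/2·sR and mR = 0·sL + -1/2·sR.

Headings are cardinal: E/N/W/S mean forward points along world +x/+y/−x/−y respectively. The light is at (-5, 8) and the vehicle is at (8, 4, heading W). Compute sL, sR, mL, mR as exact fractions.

left sensor world pos  = (5, 2); dL² = 136
right sensor world pos = (5, 6); dR² = 104
sL = 200/136 = 25/17
sR = 200/104 = 25/13
mL = 1/2·sL + -1/2·sR = -50/221
mR = 0·sL + -1/2·sR = -25/26

25/17 25/13 -50/221 -25/26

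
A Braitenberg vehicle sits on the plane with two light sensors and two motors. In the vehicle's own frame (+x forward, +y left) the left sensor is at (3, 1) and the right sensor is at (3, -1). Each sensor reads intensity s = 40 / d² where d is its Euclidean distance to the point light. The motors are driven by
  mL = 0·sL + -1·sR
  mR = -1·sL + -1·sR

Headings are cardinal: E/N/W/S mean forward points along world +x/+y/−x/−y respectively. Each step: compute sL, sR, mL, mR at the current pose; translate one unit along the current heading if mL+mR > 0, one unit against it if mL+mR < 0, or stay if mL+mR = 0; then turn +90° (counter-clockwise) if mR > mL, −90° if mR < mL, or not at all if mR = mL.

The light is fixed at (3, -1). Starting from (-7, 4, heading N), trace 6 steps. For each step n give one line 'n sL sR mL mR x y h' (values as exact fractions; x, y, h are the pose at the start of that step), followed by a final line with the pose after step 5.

0 8/37 8/29 -8/29 -528/1073 -7 4 N
1 20/37 20/29 -20/29 -1320/1073 -7 3 E
2 40/101 8/29 -8/29 -1968/2929 -8 3 S
3 10/53 5/29 -5/29 -555/1537 -8 4 W
4 8/37 8/29 -8/29 -528/1073 -7 4 N
5 20/37 20/29 -20/29 -1320/1073 -7 3 E
final -8 3 S

n=0: pose=(-7,4,N); sL=8/37, sR=8/29; mL=-8/29, mR=-528/1073; mL+mR=-824/1073 → advance -1; mR−mL=-8/37 → turn -1·90°
n=1: pose=(-7,3,E); sL=20/37, sR=20/29; mL=-20/29, mR=-1320/1073; mL+mR=-2060/1073 → advance -1; mR−mL=-20/37 → turn -1·90°
n=2: pose=(-8,3,S); sL=40/101, sR=8/29; mL=-8/29, mR=-1968/2929; mL+mR=-2776/2929 → advance -1; mR−mL=-40/101 → turn -1·90°
n=3: pose=(-8,4,W); sL=10/53, sR=5/29; mL=-5/29, mR=-555/1537; mL+mR=-820/1537 → advance -1; mR−mL=-10/53 → turn -1·90°
n=4: pose=(-7,4,N); sL=8/37, sR=8/29; mL=-8/29, mR=-528/1073; mL+mR=-824/1073 → advance -1; mR−mL=-8/37 → turn -1·90°
n=5: pose=(-7,3,E); sL=20/37, sR=20/29; mL=-20/29, mR=-1320/1073; mL+mR=-2060/1073 → advance -1; mR−mL=-20/37 → turn -1·90°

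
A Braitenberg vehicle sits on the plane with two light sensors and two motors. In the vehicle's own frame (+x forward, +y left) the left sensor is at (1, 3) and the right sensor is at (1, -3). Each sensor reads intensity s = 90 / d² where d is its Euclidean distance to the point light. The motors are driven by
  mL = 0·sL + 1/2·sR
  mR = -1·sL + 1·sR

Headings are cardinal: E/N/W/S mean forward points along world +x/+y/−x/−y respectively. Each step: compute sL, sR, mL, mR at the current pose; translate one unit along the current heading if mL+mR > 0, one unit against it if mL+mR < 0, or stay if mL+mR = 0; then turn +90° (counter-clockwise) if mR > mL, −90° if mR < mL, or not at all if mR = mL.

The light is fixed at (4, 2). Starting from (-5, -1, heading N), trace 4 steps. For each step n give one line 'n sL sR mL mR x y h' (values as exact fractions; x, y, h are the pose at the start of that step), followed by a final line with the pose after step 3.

0 45/74 9/4 9/8 243/148 -5 -1 N
1 18/25 90/101 45/101 432/2525 -5 0 W
2 9/17 9/5 9/10 108/85 -6 0 N
3 90/137 18/25 9/25 216/3425 -6 1 W
final -7 1 N

n=0: pose=(-5,-1,N); sL=45/74, sR=9/4; mL=9/8, mR=243/148; mL+mR=819/296 → advance +1; mR−mL=153/296 → turn +1·90°
n=1: pose=(-5,0,W); sL=18/25, sR=90/101; mL=45/101, mR=432/2525; mL+mR=1557/2525 → advance +1; mR−mL=-693/2525 → turn -1·90°
n=2: pose=(-6,0,N); sL=9/17, sR=9/5; mL=9/10, mR=108/85; mL+mR=369/170 → advance +1; mR−mL=63/170 → turn +1·90°
n=3: pose=(-6,1,W); sL=90/137, sR=18/25; mL=9/25, mR=216/3425; mL+mR=1449/3425 → advance +1; mR−mL=-1017/3425 → turn -1·90°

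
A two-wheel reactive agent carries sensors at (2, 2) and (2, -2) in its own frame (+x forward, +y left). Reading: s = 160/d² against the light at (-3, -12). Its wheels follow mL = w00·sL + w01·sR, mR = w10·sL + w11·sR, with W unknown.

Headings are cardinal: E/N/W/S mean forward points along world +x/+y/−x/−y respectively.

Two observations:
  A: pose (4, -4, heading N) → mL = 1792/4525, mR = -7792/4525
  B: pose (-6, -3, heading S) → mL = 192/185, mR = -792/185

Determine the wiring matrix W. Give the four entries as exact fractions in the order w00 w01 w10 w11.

obs A: pose=(4,-4,N) → sL=32/25, sR=160/181, mL=1792/4525, mR=-7792/4525
obs B: pose=(-6,-3,S) → sL=16/5, sR=80/37, mL=192/185, mR=-792/185
sensor matrix S = [[32/25, 160/181], [16/5, 80/37]]; det S = -2048/33485
solve [mL_A; mL_B] = S·[w00; w01] and [mR_A; mR_B] = S·[w10; w11]:
  w00 = 1, w01 = -1, w10 = -1, w11 = -1/2

1 -1 -1 -1/2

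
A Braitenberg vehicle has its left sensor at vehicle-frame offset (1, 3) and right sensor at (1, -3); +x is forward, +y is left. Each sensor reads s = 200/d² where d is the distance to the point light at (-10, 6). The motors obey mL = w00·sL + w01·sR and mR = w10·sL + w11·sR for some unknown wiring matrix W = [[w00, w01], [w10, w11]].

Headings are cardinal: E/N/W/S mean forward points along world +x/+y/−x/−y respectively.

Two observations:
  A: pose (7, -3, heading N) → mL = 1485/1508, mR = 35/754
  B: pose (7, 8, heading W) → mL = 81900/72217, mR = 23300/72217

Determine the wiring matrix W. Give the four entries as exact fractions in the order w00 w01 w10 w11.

1 1/2 -1/2 1

obs A: pose=(7,-3,N) → sL=10/13, sR=25/58, mL=1485/1508, mR=35/754
obs B: pose=(7,8,W) → sL=200/257, sR=200/281, mL=81900/72217, mR=23300/72217
sensor matrix S = [[10/13, 25/58], [200/257, 200/281]]; det S = 5773500/27225809
solve [mL_A; mL_B] = S·[w00; w01] and [mR_A; mR_B] = S·[w10; w11]:
  w00 = 1, w01 = 1/2, w10 = -1/2, w11 = 1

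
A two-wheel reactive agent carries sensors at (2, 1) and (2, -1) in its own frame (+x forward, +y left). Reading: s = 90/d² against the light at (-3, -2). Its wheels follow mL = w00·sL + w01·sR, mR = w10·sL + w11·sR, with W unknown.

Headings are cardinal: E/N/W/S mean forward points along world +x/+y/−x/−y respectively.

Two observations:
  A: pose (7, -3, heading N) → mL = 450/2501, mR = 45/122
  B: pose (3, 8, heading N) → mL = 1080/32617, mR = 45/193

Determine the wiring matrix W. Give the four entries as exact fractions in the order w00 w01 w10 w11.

1/2 -1/2 0 1/2

obs A: pose=(7,-3,N) → sL=45/41, sR=45/61, mL=450/2501, mR=45/122
obs B: pose=(3,8,N) → sL=90/169, sR=90/193, mL=1080/32617, mR=45/193
sensor matrix S = [[45/41, 45/61], [90/169, 90/193]]; det S = 9703800/81575117
solve [mL_A; mL_B] = S·[w00; w01] and [mR_A; mR_B] = S·[w10; w11]:
  w00 = 1/2, w01 = -1/2, w10 = 0, w11 = 1/2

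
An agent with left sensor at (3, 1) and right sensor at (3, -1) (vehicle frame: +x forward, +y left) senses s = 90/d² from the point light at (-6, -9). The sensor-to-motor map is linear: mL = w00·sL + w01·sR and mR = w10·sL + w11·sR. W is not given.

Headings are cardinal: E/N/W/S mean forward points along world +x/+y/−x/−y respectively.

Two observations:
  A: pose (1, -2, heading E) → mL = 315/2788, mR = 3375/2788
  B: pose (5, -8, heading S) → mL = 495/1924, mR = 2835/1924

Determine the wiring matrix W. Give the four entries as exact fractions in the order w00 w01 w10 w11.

-1 1 1 1

obs A: pose=(1,-2,E) → sL=45/82, sR=45/68, mL=315/2788, mR=3375/2788
obs B: pose=(5,-8,S) → sL=45/74, sR=45/52, mL=495/1924, mR=2835/1924
sensor matrix S = [[45/82, 45/68], [45/74, 45/52]]; det S = 24300/335257
solve [mL_A; mL_B] = S·[w00; w01] and [mR_A; mR_B] = S·[w10; w11]:
  w00 = -1, w01 = 1, w10 = 1, w11 = 1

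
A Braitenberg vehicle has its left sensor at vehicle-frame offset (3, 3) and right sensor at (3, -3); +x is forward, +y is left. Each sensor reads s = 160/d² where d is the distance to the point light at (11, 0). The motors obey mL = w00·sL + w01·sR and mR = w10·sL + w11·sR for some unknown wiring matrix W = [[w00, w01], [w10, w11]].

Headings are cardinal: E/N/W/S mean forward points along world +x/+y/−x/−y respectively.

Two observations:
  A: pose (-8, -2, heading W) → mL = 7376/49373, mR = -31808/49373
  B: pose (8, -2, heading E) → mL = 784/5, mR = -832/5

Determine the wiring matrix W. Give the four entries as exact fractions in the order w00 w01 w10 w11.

obs A: pose=(-8,-2,W) → sL=160/509, sR=32/97, mL=7376/49373, mR=-31808/49373
obs B: pose=(8,-2,E) → sL=160, sR=32/5, mL=784/5, mR=-832/5
sensor matrix S = [[160/509, 32/97], [160, 32/5]]; det S = -2506752/49373
solve [mL_A; mL_B] = S·[w00; w01] and [mR_A; mR_B] = S·[w10; w11]:
  w00 = 1, w01 = -1/2, w10 = -1, w11 = -1

1 -1/2 -1 -1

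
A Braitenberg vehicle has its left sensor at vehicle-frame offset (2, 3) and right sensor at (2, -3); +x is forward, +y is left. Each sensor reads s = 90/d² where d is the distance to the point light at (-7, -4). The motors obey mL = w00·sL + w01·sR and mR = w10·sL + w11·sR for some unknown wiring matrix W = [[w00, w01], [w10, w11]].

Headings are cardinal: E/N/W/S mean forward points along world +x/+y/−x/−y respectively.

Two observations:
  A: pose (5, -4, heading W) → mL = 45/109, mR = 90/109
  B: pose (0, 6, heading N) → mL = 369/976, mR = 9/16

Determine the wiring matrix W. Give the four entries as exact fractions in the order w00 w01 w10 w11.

obs A: pose=(5,-4,W) → sL=90/109, sR=90/109, mL=45/109, mR=90/109
obs B: pose=(0,6,N) → sL=9/16, sR=45/122, mL=369/976, mR=9/16
sensor matrix S = [[90/109, 90/109], [9/16, 45/122]]; det S = -8505/53192
solve [mL_A; mL_B] = S·[w00; w01] and [mR_A; mR_B] = S·[w10; w11]:
  w00 = 1, w01 = -1/2, w10 = 1, w11 = 0

1 -1/2 1 0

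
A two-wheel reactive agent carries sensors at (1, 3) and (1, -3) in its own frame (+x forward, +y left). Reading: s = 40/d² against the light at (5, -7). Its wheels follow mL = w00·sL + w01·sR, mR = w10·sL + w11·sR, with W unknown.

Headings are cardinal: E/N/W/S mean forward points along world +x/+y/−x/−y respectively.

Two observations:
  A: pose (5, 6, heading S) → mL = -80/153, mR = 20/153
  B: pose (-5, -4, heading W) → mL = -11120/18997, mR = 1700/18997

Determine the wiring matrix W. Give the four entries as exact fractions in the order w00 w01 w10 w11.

obs A: pose=(5,6,S) → sL=40/153, sR=40/153, mL=-80/153, mR=20/153
obs B: pose=(-5,-4,W) → sL=40/121, sR=40/157, mL=-11120/18997, mR=1700/18997
sensor matrix S = [[40/153, 40/153], [40/121, 40/157]]; det S = -6400/322949
solve [mL_A; mL_B] = S·[w00; w01] and [mR_A; mR_B] = S·[w10; w11]:
  w00 = -1, w01 = -1, w10 = -1/2, w11 = 1

-1 -1 -1/2 1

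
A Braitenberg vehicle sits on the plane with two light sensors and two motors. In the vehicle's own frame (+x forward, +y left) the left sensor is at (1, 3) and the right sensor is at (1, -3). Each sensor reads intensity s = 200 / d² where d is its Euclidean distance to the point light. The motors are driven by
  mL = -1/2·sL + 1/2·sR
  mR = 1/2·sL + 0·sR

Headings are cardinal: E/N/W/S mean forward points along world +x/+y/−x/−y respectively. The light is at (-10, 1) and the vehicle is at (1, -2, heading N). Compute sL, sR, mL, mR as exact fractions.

left sensor world pos  = (-2, -1); dL² = 68
right sensor world pos = (4, -1); dR² = 200
sL = 200/68 = 50/17
sR = 200/200 = 1
mL = -1/2·sL + 1/2·sR = -33/34
mR = 1/2·sL + 0·sR = 25/17

50/17 1 -33/34 25/17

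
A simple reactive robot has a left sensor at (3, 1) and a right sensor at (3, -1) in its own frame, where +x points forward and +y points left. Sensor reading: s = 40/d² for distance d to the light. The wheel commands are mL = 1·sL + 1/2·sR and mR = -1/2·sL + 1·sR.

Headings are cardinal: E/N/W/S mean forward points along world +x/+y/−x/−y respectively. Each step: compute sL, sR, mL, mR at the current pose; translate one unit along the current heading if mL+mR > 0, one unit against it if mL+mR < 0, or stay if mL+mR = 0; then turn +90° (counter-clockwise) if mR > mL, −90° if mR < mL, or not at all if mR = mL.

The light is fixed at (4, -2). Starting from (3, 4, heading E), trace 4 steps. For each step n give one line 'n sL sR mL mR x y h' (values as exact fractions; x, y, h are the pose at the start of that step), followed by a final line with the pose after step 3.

n=0: pose=(3,4,E); sL=40/53, sR=40/29; mL=2220/1537, mR=1540/1537; mL+mR=3760/1537 → advance +1; mR−mL=-680/1537 → turn -1·90°
n=1: pose=(4,4,S); sL=4, sR=4; mL=6, mR=2; mL+mR=8 → advance +1; mR−mL=-4 → turn -1·90°
n=2: pose=(4,3,W); sL=8/5, sR=8/9; mL=92/45, mR=4/45; mL+mR=32/15 → advance +1; mR−mL=-88/45 → turn -1·90°
n=3: pose=(3,3,N); sL=10/17, sR=5/8; mL=245/272, mR=45/136; mL+mR=335/272 → advance +1; mR−mL=-155/272 → turn -1·90°

0 40/53 40/29 2220/1537 1540/1537 3 4 E
1 4 4 6 2 4 4 S
2 8/5 8/9 92/45 4/45 4 3 W
3 10/17 5/8 245/272 45/136 3 3 N
final 3 4 E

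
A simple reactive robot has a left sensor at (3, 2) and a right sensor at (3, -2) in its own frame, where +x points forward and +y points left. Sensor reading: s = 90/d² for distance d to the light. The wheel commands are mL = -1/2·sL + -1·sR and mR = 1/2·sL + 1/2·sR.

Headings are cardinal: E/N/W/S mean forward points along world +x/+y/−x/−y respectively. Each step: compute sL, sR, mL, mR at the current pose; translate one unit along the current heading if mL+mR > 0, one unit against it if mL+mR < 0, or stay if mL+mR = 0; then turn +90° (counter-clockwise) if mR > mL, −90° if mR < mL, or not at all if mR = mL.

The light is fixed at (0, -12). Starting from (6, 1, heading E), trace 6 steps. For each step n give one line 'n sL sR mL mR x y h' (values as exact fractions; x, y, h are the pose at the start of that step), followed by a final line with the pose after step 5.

n=0: pose=(6,1,E); sL=5/17, sR=45/101; mL=-2035/3434, mR=635/1717; mL+mR=-45/202 → advance -1; mR−mL=3305/3434 → turn +1·90°
n=1: pose=(5,1,N); sL=18/53, sR=18/61; mL=-1503/3233, mR=1026/3233; mL+mR=-9/61 → advance -1; mR−mL=2529/3233 → turn +1·90°
n=2: pose=(5,0,W); sL=45/52, sR=9/20; mL=-459/520, mR=171/260; mL+mR=-9/40 → advance -1; mR−mL=801/520 → turn +1·90°
n=3: pose=(6,0,S); sL=18/29, sR=90/97; mL=-3483/2813, mR=2178/2813; mL+mR=-45/97 → advance -1; mR−mL=5661/2813 → turn +1·90°
n=4: pose=(6,1,E); sL=5/17, sR=45/101; mL=-2035/3434, mR=635/1717; mL+mR=-45/202 → advance -1; mR−mL=3305/3434 → turn +1·90°
n=5: pose=(5,1,N); sL=18/53, sR=18/61; mL=-1503/3233, mR=1026/3233; mL+mR=-9/61 → advance -1; mR−mL=2529/3233 → turn +1·90°

0 5/17 45/101 -2035/3434 635/1717 6 1 E
1 18/53 18/61 -1503/3233 1026/3233 5 1 N
2 45/52 9/20 -459/520 171/260 5 0 W
3 18/29 90/97 -3483/2813 2178/2813 6 0 S
4 5/17 45/101 -2035/3434 635/1717 6 1 E
5 18/53 18/61 -1503/3233 1026/3233 5 1 N
final 5 0 W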